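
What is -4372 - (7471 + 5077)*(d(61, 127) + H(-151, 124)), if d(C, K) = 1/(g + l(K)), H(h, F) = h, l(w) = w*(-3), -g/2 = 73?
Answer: 996240700/527 ≈ 1.8904e+6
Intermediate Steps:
g = -146 (g = -2*73 = -146)
l(w) = -3*w
d(C, K) = 1/(-146 - 3*K)
-4372 - (7471 + 5077)*(d(61, 127) + H(-151, 124)) = -4372 - (7471 + 5077)*(-1/(146 + 3*127) - 151) = -4372 - 12548*(-1/(146 + 381) - 151) = -4372 - 12548*(-1/527 - 151) = -4372 - 12548*(-79578)/527 = -4372 - 1*(-998544744/527) = -4372 + 998544744/527 = 996240700/527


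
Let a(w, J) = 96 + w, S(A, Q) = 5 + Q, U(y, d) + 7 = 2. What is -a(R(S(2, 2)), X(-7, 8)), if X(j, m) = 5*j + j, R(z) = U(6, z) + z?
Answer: -98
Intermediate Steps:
U(y, d) = -5 (U(y, d) = -7 + 2 = -5)
R(z) = -5 + z
X(j, m) = 6*j
-a(R(S(2, 2)), X(-7, 8)) = -(96 + (-5 + (5 + 2))) = -(96 + (-5 + 7)) = -(96 + 2) = -1*98 = -98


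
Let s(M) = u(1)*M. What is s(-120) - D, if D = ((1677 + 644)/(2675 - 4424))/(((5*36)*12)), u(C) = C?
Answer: -41212589/343440 ≈ -120.00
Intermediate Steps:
s(M) = M (s(M) = 1*M = M)
D = -211/343440 (D = (2321/(-1749))/((180*12)) = (2321*(-1/1749))/2160 = -211/159*1/2160 = -211/343440 ≈ -0.00061437)
s(-120) - D = -120 - 1*(-211/343440) = -120 + 211/343440 = -41212589/343440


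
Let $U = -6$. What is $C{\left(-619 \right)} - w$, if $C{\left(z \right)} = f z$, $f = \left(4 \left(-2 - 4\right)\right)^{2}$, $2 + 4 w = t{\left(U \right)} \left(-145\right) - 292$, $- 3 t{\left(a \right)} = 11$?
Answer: $- \frac{4279241}{12} \approx -3.566 \cdot 10^{5}$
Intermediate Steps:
$t{\left(a \right)} = - \frac{11}{3}$ ($t{\left(a \right)} = \left(- \frac{1}{3}\right) 11 = - \frac{11}{3}$)
$w = \frac{713}{12}$ ($w = - \frac{1}{2} + \frac{\left(- \frac{11}{3}\right) \left(-145\right) - 292}{4} = - \frac{1}{2} + \frac{\frac{1595}{3} - 292}{4} = - \frac{1}{2} + \frac{1}{4} \cdot \frac{719}{3} = - \frac{1}{2} + \frac{719}{12} = \frac{713}{12} \approx 59.417$)
$f = 576$ ($f = \left(4 \left(-6\right)\right)^{2} = \left(-24\right)^{2} = 576$)
$C{\left(z \right)} = 576 z$
$C{\left(-619 \right)} - w = 576 \left(-619\right) - \frac{713}{12} = -356544 - \frac{713}{12} = - \frac{4279241}{12}$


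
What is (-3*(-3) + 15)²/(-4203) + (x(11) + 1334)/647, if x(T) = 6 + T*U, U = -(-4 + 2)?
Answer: 594646/302149 ≈ 1.9681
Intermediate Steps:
U = 2 (U = -1*(-2) = 2)
x(T) = 6 + 2*T (x(T) = 6 + T*2 = 6 + 2*T)
(-3*(-3) + 15)²/(-4203) + (x(11) + 1334)/647 = (-3*(-3) + 15)²/(-4203) + ((6 + 2*11) + 1334)/647 = (9 + 15)²*(-1/4203) + ((6 + 22) + 1334)*(1/647) = 24²*(-1/4203) + (28 + 1334)*(1/647) = 576*(-1/4203) + 1362*(1/647) = -64/467 + 1362/647 = 594646/302149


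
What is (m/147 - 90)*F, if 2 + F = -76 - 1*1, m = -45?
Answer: 349575/49 ≈ 7134.2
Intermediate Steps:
F = -79 (F = -2 + (-76 - 1*1) = -2 + (-76 - 1) = -2 - 77 = -79)
(m/147 - 90)*F = (-45/147 - 90)*(-79) = (-45*1/147 - 90)*(-79) = (-15/49 - 90)*(-79) = -4425/49*(-79) = 349575/49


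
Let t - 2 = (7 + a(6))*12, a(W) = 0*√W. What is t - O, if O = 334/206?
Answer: 8691/103 ≈ 84.379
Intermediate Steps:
O = 167/103 (O = 334*(1/206) = 167/103 ≈ 1.6214)
a(W) = 0
t = 86 (t = 2 + (7 + 0)*12 = 2 + 7*12 = 2 + 84 = 86)
t - O = 86 - 1*167/103 = 86 - 167/103 = 8691/103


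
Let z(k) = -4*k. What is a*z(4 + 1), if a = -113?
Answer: 2260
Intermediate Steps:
a*z(4 + 1) = -(-452)*(4 + 1) = -(-452)*5 = -113*(-20) = 2260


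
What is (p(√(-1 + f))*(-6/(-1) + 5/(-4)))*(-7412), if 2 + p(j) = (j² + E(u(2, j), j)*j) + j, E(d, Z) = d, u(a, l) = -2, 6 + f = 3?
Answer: 211242 + 70414*I ≈ 2.1124e+5 + 70414.0*I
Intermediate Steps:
f = -3 (f = -6 + 3 = -3)
p(j) = -2 + j² - j (p(j) = -2 + ((j² - 2*j) + j) = -2 + (j² - j) = -2 + j² - j)
(p(√(-1 + f))*(-6/(-1) + 5/(-4)))*(-7412) = ((-2 + (√(-1 - 3))² - √(-1 - 3))*(-6/(-1) + 5/(-4)))*(-7412) = ((-2 + (√(-4))² - √(-4))*(-6*(-1) + 5*(-¼)))*(-7412) = ((-2 + (2*I)² - 2*I)*(6 - 5/4))*(-7412) = ((-2 - 4 - 2*I)*(19/4))*(-7412) = ((-6 - 2*I)*(19/4))*(-7412) = (-57/2 - 19*I/2)*(-7412) = 211242 + 70414*I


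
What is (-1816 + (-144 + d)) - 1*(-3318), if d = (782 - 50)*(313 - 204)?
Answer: 81146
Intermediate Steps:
d = 79788 (d = 732*109 = 79788)
(-1816 + (-144 + d)) - 1*(-3318) = (-1816 + (-144 + 79788)) - 1*(-3318) = (-1816 + 79644) + 3318 = 77828 + 3318 = 81146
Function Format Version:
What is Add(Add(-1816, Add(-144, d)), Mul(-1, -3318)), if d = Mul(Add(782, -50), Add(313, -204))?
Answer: 81146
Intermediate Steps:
d = 79788 (d = Mul(732, 109) = 79788)
Add(Add(-1816, Add(-144, d)), Mul(-1, -3318)) = Add(Add(-1816, Add(-144, 79788)), Mul(-1, -3318)) = Add(Add(-1816, 79644), 3318) = Add(77828, 3318) = 81146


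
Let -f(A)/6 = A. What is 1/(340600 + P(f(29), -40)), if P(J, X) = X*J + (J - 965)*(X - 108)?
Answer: 1/516132 ≈ 1.9375e-6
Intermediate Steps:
f(A) = -6*A
P(J, X) = J*X + (-965 + J)*(-108 + X)
1/(340600 + P(f(29), -40)) = 1/(340600 + (104220 - 965*(-40) - (-648)*29 + 2*(-6*29)*(-40))) = 1/(340600 + (104220 + 38600 - 108*(-174) + 2*(-174)*(-40))) = 1/(340600 + (104220 + 38600 + 18792 + 13920)) = 1/(340600 + 175532) = 1/516132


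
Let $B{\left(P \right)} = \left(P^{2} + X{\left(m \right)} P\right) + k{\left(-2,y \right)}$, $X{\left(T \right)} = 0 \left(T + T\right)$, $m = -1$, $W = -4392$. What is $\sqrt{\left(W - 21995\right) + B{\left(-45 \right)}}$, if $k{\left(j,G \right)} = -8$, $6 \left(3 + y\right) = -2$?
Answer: $i \sqrt{24370} \approx 156.11 i$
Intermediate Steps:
$y = - \frac{10}{3}$ ($y = -3 + \frac{1}{6} \left(-2\right) = -3 - \frac{1}{3} = - \frac{10}{3} \approx -3.3333$)
$X{\left(T \right)} = 0$ ($X{\left(T \right)} = 0 \cdot 2 T = 0$)
$B{\left(P \right)} = -8 + P^{2}$ ($B{\left(P \right)} = \left(P^{2} + 0 P\right) - 8 = \left(P^{2} + 0\right) - 8 = P^{2} - 8 = -8 + P^{2}$)
$\sqrt{\left(W - 21995\right) + B{\left(-45 \right)}} = \sqrt{\left(-4392 - 21995\right) - \left(8 - \left(-45\right)^{2}\right)} = \sqrt{-26387 + \left(-8 + 2025\right)} = \sqrt{-26387 + 2017} = \sqrt{-24370} = i \sqrt{24370}$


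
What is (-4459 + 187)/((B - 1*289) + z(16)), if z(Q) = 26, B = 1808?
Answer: -1424/515 ≈ -2.7650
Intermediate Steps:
(-4459 + 187)/((B - 1*289) + z(16)) = (-4459 + 187)/((1808 - 1*289) + 26) = -4272/((1808 - 289) + 26) = -4272/(1519 + 26) = -4272/1545 = -4272*1/1545 = -1424/515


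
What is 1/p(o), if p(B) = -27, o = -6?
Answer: -1/27 ≈ -0.037037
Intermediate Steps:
1/p(o) = 1/(-27) = -1/27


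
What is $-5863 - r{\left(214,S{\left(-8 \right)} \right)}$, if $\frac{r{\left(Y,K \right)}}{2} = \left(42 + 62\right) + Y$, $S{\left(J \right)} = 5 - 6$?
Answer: $-6499$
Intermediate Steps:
$S{\left(J \right)} = -1$ ($S{\left(J \right)} = 5 - 6 = -1$)
$r{\left(Y,K \right)} = 208 + 2 Y$ ($r{\left(Y,K \right)} = 2 \left(\left(42 + 62\right) + Y\right) = 2 \left(104 + Y\right) = 208 + 2 Y$)
$-5863 - r{\left(214,S{\left(-8 \right)} \right)} = -5863 - \left(208 + 2 \cdot 214\right) = -5863 - \left(208 + 428\right) = -5863 - 636 = -6499$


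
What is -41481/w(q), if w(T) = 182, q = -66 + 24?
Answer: -41481/182 ≈ -227.92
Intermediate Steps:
q = -42
-41481/w(q) = -41481/182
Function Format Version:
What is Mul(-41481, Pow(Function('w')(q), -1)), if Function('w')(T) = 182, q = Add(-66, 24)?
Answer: Rational(-41481, 182) ≈ -227.92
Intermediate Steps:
q = -42
Mul(-41481, Pow(Function('w')(q), -1)) = Mul(-41481, Pow(182, -1)) = Mul(-41481, Rational(1, 182)) = Rational(-41481, 182)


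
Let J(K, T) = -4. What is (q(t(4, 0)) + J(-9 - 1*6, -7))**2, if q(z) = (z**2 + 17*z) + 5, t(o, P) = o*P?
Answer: 1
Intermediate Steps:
t(o, P) = P*o
q(z) = 5 + z**2 + 17*z
(q(t(4, 0)) + J(-9 - 1*6, -7))**2 = ((5 + (0*4)**2 + 17*(0*4)) - 4)**2 = ((5 + 0**2 + 17*0) - 4)**2 = ((5 + 0 + 0) - 4)**2 = (5 - 4)**2 = 1**2 = 1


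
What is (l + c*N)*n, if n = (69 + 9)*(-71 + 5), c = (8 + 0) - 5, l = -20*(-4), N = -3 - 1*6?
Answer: -272844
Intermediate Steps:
N = -9 (N = -3 - 6 = -9)
l = 80
c = 3 (c = 8 - 5 = 3)
n = -5148 (n = 78*(-66) = -5148)
(l + c*N)*n = (80 + 3*(-9))*(-5148) = (80 - 27)*(-5148) = 53*(-5148) = -272844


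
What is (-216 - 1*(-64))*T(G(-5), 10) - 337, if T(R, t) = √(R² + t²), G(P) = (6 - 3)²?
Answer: -337 - 152*√181 ≈ -2381.9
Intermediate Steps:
G(P) = 9 (G(P) = 3² = 9)
(-216 - 1*(-64))*T(G(-5), 10) - 337 = (-216 - 1*(-64))*√(9² + 10²) - 337 = (-216 + 64)*√(81 + 100) - 337 = -152*√181 - 337 = -337 - 152*√181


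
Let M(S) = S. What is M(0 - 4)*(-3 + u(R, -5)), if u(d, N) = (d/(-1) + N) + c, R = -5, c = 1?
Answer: 8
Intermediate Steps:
u(d, N) = 1 + N - d (u(d, N) = (d/(-1) + N) + 1 = (d*(-1) + N) + 1 = (-d + N) + 1 = (N - d) + 1 = 1 + N - d)
M(0 - 4)*(-3 + u(R, -5)) = (0 - 4)*(-3 + (1 - 5 - 1*(-5))) = -4*(-3 + (1 - 5 + 5)) = -4*(-3 + 1) = -4*(-2) = 8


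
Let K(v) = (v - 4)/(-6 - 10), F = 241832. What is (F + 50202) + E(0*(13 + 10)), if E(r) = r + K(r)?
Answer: 1168137/4 ≈ 2.9203e+5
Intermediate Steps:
K(v) = 1/4 - v/16 (K(v) = (-4 + v)/(-16) = (-4 + v)*(-1/16) = 1/4 - v/16)
E(r) = 1/4 + 15*r/16 (E(r) = r + (1/4 - r/16) = 1/4 + 15*r/16)
(F + 50202) + E(0*(13 + 10)) = (241832 + 50202) + (1/4 + 15*(0*(13 + 10))/16) = 292034 + (1/4 + 15*(0*23)/16) = 292034 + (1/4 + (15/16)*0) = 292034 + (1/4 + 0) = 292034 + 1/4 = 1168137/4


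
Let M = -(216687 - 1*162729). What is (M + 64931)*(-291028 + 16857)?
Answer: -3008478383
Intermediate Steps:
M = -53958 (M = -(216687 - 162729) = -1*53958 = -53958)
(M + 64931)*(-291028 + 16857) = (-53958 + 64931)*(-291028 + 16857) = 10973*(-274171) = -3008478383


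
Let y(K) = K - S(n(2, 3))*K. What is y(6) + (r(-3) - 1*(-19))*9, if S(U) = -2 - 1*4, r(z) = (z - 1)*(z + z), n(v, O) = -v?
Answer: 429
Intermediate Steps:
r(z) = 2*z*(-1 + z) (r(z) = (-1 + z)*(2*z) = 2*z*(-1 + z))
S(U) = -6 (S(U) = -2 - 4 = -6)
y(K) = 7*K (y(K) = K - (-6)*K = K + 6*K = 7*K)
y(6) + (r(-3) - 1*(-19))*9 = 7*6 + (2*(-3)*(-1 - 3) - 1*(-19))*9 = 42 + (2*(-3)*(-4) + 19)*9 = 42 + (24 + 19)*9 = 42 + 43*9 = 42 + 387 = 429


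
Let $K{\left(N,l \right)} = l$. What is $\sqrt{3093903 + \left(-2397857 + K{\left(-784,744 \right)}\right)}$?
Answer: $\sqrt{696790} \approx 834.74$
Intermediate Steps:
$\sqrt{3093903 + \left(-2397857 + K{\left(-784,744 \right)}\right)} = \sqrt{3093903 + \left(-2397857 + 744\right)} = \sqrt{3093903 - 2397113} = \sqrt{696790}$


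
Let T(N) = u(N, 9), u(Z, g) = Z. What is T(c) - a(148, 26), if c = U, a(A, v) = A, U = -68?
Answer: -216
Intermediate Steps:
c = -68
T(N) = N
T(c) - a(148, 26) = -68 - 1*148 = -68 - 148 = -216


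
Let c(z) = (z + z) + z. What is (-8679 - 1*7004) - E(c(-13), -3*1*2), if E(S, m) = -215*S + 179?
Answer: -24247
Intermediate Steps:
c(z) = 3*z (c(z) = 2*z + z = 3*z)
E(S, m) = 179 - 215*S
(-8679 - 1*7004) - E(c(-13), -3*1*2) = (-8679 - 1*7004) - (179 - 645*(-13)) = (-8679 - 7004) - (179 - 215*(-39)) = -15683 - (179 + 8385) = -15683 - 1*8564 = -15683 - 8564 = -24247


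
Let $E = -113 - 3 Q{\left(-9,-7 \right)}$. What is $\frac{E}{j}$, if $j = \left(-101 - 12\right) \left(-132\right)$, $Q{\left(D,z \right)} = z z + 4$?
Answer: $- \frac{68}{3729} \approx -0.018235$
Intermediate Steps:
$Q{\left(D,z \right)} = 4 + z^{2}$ ($Q{\left(D,z \right)} = z^{2} + 4 = 4 + z^{2}$)
$E = -272$ ($E = -113 - 3 \left(4 + \left(-7\right)^{2}\right) = -113 - 3 \left(4 + 49\right) = -113 - 159 = -272$)
$j = 14916$ ($j = \left(-113\right) \left(-132\right) = 14916$)
$\frac{E}{j} = - \frac{272}{14916} = \left(-272\right) \frac{1}{14916} = - \frac{68}{3729}$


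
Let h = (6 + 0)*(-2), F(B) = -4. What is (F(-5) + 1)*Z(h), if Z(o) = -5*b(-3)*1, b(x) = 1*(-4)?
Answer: -60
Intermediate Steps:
b(x) = -4
h = -12 (h = 6*(-2) = -12)
Z(o) = 20 (Z(o) = -5*(-4)*1 = 20*1 = 20)
(F(-5) + 1)*Z(h) = (-4 + 1)*20 = -3*20 = -60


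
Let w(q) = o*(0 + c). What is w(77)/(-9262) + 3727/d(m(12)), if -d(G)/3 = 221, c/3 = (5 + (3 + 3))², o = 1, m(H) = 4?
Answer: -3160013/558246 ≈ -5.6606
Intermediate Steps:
c = 363 (c = 3*(5 + (3 + 3))² = 3*(5 + 6)² = 3*11² = 3*121 = 363)
d(G) = -663 (d(G) = -3*221 = -663)
w(q) = 363 (w(q) = 1*(0 + 363) = 1*363 = 363)
w(77)/(-9262) + 3727/d(m(12)) = 363/(-9262) + 3727/(-663) = 363*(-1/9262) + 3727*(-1/663) = -33/842 - 3727/663 = -3160013/558246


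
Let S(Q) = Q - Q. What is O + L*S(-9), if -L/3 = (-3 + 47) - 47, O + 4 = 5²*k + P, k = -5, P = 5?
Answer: -124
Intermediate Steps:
O = -124 (O = -4 + (5²*(-5) + 5) = -4 + (25*(-5) + 5) = -4 + (-125 + 5) = -4 - 120 = -124)
S(Q) = 0
L = 9 (L = -3*((-3 + 47) - 47) = -3*(44 - 47) = -3*(-3) = 9)
O + L*S(-9) = -124 + 9*0 = -124 + 0 = -124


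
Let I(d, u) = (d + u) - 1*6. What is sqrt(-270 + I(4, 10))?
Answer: I*sqrt(262) ≈ 16.186*I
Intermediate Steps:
I(d, u) = -6 + d + u (I(d, u) = (d + u) - 6 = -6 + d + u)
sqrt(-270 + I(4, 10)) = sqrt(-270 + (-6 + 4 + 10)) = sqrt(-270 + 8) = sqrt(-262) = I*sqrt(262)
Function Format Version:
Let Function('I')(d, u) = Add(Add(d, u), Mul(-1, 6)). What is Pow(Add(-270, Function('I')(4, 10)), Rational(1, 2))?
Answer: Mul(I, Pow(262, Rational(1, 2))) ≈ Mul(16.186, I)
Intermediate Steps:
Function('I')(d, u) = Add(-6, d, u) (Function('I')(d, u) = Add(Add(d, u), -6) = Add(-6, d, u))
Pow(Add(-270, Function('I')(4, 10)), Rational(1, 2)) = Pow(Add(-270, Add(-6, 4, 10)), Rational(1, 2)) = Pow(Add(-270, 8), Rational(1, 2)) = Pow(-262, Rational(1, 2)) = Mul(I, Pow(262, Rational(1, 2)))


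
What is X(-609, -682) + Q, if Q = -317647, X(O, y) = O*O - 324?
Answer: 52910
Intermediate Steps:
X(O, y) = -324 + O**2 (X(O, y) = O**2 - 324 = -324 + O**2)
X(-609, -682) + Q = (-324 + (-609)**2) - 317647 = (-324 + 370881) - 317647 = 370557 - 317647 = 52910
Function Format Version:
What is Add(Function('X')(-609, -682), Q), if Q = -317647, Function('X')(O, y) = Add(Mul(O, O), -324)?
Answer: 52910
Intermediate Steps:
Function('X')(O, y) = Add(-324, Pow(O, 2)) (Function('X')(O, y) = Add(Pow(O, 2), -324) = Add(-324, Pow(O, 2)))
Add(Function('X')(-609, -682), Q) = Add(Add(-324, Pow(-609, 2)), -317647) = Add(Add(-324, 370881), -317647) = Add(370557, -317647) = 52910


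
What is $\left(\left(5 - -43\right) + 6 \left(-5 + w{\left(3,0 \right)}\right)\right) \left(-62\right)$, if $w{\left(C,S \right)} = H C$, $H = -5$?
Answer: $4464$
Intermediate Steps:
$w{\left(C,S \right)} = - 5 C$
$\left(\left(5 - -43\right) + 6 \left(-5 + w{\left(3,0 \right)}\right)\right) \left(-62\right) = \left(\left(5 - -43\right) + 6 \left(-5 - 15\right)\right) \left(-62\right) = \left(\left(5 + 43\right) + 6 \left(-5 - 15\right)\right) \left(-62\right) = \left(48 + 6 \left(-20\right)\right) \left(-62\right) = \left(48 - 120\right) \left(-62\right) = \left(-72\right) \left(-62\right) = 4464$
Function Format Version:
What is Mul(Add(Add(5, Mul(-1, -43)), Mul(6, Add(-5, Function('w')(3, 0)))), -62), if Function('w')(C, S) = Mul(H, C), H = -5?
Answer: 4464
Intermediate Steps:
Function('w')(C, S) = Mul(-5, C)
Mul(Add(Add(5, Mul(-1, -43)), Mul(6, Add(-5, Function('w')(3, 0)))), -62) = Mul(Add(Add(5, Mul(-1, -43)), Mul(6, Add(-5, Mul(-5, 3)))), -62) = Mul(Add(Add(5, 43), Mul(6, Add(-5, -15))), -62) = Mul(Add(48, Mul(6, -20)), -62) = Mul(Add(48, -120), -62) = Mul(-72, -62) = 4464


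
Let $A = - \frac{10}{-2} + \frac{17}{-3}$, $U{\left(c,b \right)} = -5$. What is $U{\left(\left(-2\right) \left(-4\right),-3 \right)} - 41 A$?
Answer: $\frac{67}{3} \approx 22.333$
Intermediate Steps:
$A = - \frac{2}{3}$ ($A = \left(-10\right) \left(- \frac{1}{2}\right) + 17 \left(- \frac{1}{3}\right) = 5 - \frac{17}{3} = - \frac{2}{3} \approx -0.66667$)
$U{\left(\left(-2\right) \left(-4\right),-3 \right)} - 41 A = -5 - - \frac{82}{3} = -5 + \frac{82}{3} = \frac{67}{3}$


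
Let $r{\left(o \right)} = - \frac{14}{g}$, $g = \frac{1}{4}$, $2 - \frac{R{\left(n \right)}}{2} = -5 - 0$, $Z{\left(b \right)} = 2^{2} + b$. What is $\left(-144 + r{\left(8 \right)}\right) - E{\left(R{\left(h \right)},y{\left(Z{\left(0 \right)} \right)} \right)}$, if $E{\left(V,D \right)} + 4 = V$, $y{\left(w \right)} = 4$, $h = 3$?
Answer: $-210$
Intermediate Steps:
$Z{\left(b \right)} = 4 + b$
$R{\left(n \right)} = 14$ ($R{\left(n \right)} = 4 - 2 \left(-5 - 0\right) = 4 - 2 \left(-5 + 0\right) = 4 - -10 = 4 + 10 = 14$)
$g = \frac{1}{4} \approx 0.25$
$r{\left(o \right)} = -56$ ($r{\left(o \right)} = - 14 \frac{1}{\frac{1}{4}} = \left(-14\right) 4 = -56$)
$E{\left(V,D \right)} = -4 + V$
$\left(-144 + r{\left(8 \right)}\right) - E{\left(R{\left(h \right)},y{\left(Z{\left(0 \right)} \right)} \right)} = \left(-144 - 56\right) - \left(-4 + 14\right) = -200 - 10 = -210$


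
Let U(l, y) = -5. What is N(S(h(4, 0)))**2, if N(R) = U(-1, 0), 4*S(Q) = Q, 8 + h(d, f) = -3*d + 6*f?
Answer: 25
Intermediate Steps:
h(d, f) = -8 - 3*d + 6*f (h(d, f) = -8 + (-3*d + 6*f) = -8 - 3*d + 6*f)
S(Q) = Q/4
N(R) = -5
N(S(h(4, 0)))**2 = (-5)**2 = 25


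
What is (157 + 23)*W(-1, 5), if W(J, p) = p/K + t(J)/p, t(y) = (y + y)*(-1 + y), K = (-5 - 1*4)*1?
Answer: 44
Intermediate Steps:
K = -9 (K = (-5 - 4)*1 = -9*1 = -9)
t(y) = 2*y*(-1 + y) (t(y) = (2*y)*(-1 + y) = 2*y*(-1 + y))
W(J, p) = -p/9 + 2*J*(-1 + J)/p (W(J, p) = p/(-9) + (2*J*(-1 + J))/p = p*(-⅑) + 2*J*(-1 + J)/p = -p/9 + 2*J*(-1 + J)/p)
(157 + 23)*W(-1, 5) = (157 + 23)*((⅑)*(-1*5² + 18*(-1)*(-1 - 1))/5) = 180*((⅑)*(⅕)*(-1*25 + 18*(-1)*(-2))) = 180*((⅑)*(⅕)*(-25 + 36)) = 180*((⅑)*(⅕)*11) = 180*(11/45) = 44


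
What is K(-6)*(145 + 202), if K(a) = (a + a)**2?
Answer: 49968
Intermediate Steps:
K(a) = 4*a**2 (K(a) = (2*a)**2 = 4*a**2)
K(-6)*(145 + 202) = (4*(-6)**2)*(145 + 202) = (4*36)*347 = 144*347 = 49968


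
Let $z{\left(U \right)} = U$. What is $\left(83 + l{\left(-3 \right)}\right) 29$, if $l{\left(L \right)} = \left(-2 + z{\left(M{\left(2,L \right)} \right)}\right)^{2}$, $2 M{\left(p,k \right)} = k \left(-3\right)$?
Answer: $\frac{10353}{4} \approx 2588.3$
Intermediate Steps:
$M{\left(p,k \right)} = - \frac{3 k}{2}$ ($M{\left(p,k \right)} = \frac{k \left(-3\right)}{2} = \frac{\left(-3\right) k}{2} = - \frac{3 k}{2}$)
$l{\left(L \right)} = \left(-2 - \frac{3 L}{2}\right)^{2}$
$\left(83 + l{\left(-3 \right)}\right) 29 = \left(83 + \frac{\left(4 + 3 \left(-3\right)\right)^{2}}{4}\right) 29 = \left(83 + \frac{\left(4 - 9\right)^{2}}{4}\right) 29 = \left(83 + \frac{\left(-5\right)^{2}}{4}\right) 29 = \left(83 + \frac{1}{4} \cdot 25\right) 29 = \left(83 + \frac{25}{4}\right) 29 = \frac{357}{4} \cdot 29 = \frac{10353}{4}$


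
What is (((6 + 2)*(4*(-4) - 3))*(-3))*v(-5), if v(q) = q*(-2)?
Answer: 4560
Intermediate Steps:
v(q) = -2*q
(((6 + 2)*(4*(-4) - 3))*(-3))*v(-5) = (((6 + 2)*(4*(-4) - 3))*(-3))*(-2*(-5)) = ((8*(-16 - 3))*(-3))*10 = ((8*(-19))*(-3))*10 = -152*(-3)*10 = 456*10 = 4560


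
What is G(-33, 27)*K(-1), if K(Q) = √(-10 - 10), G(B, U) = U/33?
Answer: 18*I*√5/11 ≈ 3.659*I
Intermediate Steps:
G(B, U) = U/33 (G(B, U) = U*(1/33) = U/33)
K(Q) = 2*I*√5 (K(Q) = √(-20) = 2*I*√5)
G(-33, 27)*K(-1) = ((1/33)*27)*(2*I*√5) = 9*(2*I*√5)/11 = 18*I*√5/11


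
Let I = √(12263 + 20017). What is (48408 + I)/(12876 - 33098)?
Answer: -24204/10111 - √8070/10111 ≈ -2.4027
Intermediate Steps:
I = 2*√8070 (I = √32280 = 2*√8070 ≈ 179.67)
(48408 + I)/(12876 - 33098) = (48408 + 2*√8070)/(12876 - 33098) = (48408 + 2*√8070)/(-20222) = (48408 + 2*√8070)*(-1/20222) = -24204/10111 - √8070/10111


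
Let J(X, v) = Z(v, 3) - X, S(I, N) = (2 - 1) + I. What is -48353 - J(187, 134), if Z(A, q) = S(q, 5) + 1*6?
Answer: -48176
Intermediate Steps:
S(I, N) = 1 + I
Z(A, q) = 7 + q (Z(A, q) = (1 + q) + 1*6 = (1 + q) + 6 = 7 + q)
J(X, v) = 10 - X (J(X, v) = (7 + 3) - X = 10 - X)
-48353 - J(187, 134) = -48353 - (10 - 1*187) = -48353 - (10 - 187) = -48353 - 1*(-177) = -48353 + 177 = -48176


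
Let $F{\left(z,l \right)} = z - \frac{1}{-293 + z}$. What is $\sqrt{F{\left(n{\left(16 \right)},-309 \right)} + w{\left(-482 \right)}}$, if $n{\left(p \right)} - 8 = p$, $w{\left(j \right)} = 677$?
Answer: $\frac{\sqrt{50725330}}{269} \approx 26.476$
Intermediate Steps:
$n{\left(p \right)} = 8 + p$
$\sqrt{F{\left(n{\left(16 \right)},-309 \right)} + w{\left(-482 \right)}} = \sqrt{\frac{-1 + \left(8 + 16\right)^{2} - 293 \left(8 + 16\right)}{-293 + \left(8 + 16\right)} + 677} = \sqrt{\frac{-1 + 24^{2} - 7032}{-293 + 24} + 677} = \sqrt{\frac{-1 + 576 - 7032}{-269} + 677} = \sqrt{\left(- \frac{1}{269}\right) \left(-6457\right) + 677} = \sqrt{\frac{6457}{269} + 677} = \sqrt{\frac{188570}{269}} = \frac{\sqrt{50725330}}{269}$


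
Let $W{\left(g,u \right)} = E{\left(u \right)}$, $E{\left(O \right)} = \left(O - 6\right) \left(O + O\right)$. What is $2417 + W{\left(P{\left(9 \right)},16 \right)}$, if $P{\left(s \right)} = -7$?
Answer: $2737$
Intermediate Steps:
$E{\left(O \right)} = 2 O \left(-6 + O\right)$ ($E{\left(O \right)} = \left(-6 + O\right) 2 O = 2 O \left(-6 + O\right)$)
$W{\left(g,u \right)} = 2 u \left(-6 + u\right)$
$2417 + W{\left(P{\left(9 \right)},16 \right)} = 2417 + 2 \cdot 16 \left(-6 + 16\right) = 2417 + 2 \cdot 16 \cdot 10 = 2417 + 320 = 2737$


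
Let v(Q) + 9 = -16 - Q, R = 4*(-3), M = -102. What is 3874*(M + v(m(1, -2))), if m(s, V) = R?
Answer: -445510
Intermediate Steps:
R = -12
m(s, V) = -12
v(Q) = -25 - Q (v(Q) = -9 + (-16 - Q) = -25 - Q)
3874*(M + v(m(1, -2))) = 3874*(-102 + (-25 - 1*(-12))) = 3874*(-102 + (-25 + 12)) = 3874*(-102 - 13) = 3874*(-115) = -445510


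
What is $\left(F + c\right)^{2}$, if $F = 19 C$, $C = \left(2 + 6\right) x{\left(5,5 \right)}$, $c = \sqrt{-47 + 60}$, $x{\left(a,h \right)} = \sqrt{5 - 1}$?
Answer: $\left(304 + \sqrt{13}\right)^{2} \approx 94621.0$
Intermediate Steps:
$x{\left(a,h \right)} = 2$ ($x{\left(a,h \right)} = \sqrt{4} = 2$)
$c = \sqrt{13} \approx 3.6056$
$C = 16$ ($C = \left(2 + 6\right) 2 = 8 \cdot 2 = 16$)
$F = 304$ ($F = 19 \cdot 16 = 304$)
$\left(F + c\right)^{2} = \left(304 + \sqrt{13}\right)^{2}$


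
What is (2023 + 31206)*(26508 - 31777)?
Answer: -175083601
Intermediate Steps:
(2023 + 31206)*(26508 - 31777) = 33229*(-5269) = -175083601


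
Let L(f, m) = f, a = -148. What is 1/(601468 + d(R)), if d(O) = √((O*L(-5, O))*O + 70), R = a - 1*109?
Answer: 601468/361764085199 - 5*I*√13207/361764085199 ≈ 1.6626e-6 - 1.5884e-9*I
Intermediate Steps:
R = -257 (R = -148 - 1*109 = -148 - 109 = -257)
d(O) = √(70 - 5*O²) (d(O) = √((O*(-5))*O + 70) = √((-5*O)*O + 70) = √(-5*O² + 70) = √(70 - 5*O²))
1/(601468 + d(R)) = 1/(601468 + √(70 - 5*(-257)²)) = 1/(601468 + √(70 - 5*66049)) = 1/(601468 + √(70 - 330245)) = 1/(601468 + √(-330175)) = 1/(601468 + 5*I*√13207)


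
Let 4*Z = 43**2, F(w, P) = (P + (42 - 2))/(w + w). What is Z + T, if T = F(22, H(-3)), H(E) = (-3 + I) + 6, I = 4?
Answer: 10193/22 ≈ 463.32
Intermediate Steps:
H(E) = 7 (H(E) = (-3 + 4) + 6 = 1 + 6 = 7)
F(w, P) = (40 + P)/(2*w) (F(w, P) = (P + 40)/((2*w)) = (40 + P)*(1/(2*w)) = (40 + P)/(2*w))
T = 47/44 (T = (1/2)*(40 + 7)/22 = (1/2)*(1/22)*47 = 47/44 ≈ 1.0682)
Z = 1849/4 (Z = (1/4)*43**2 = (1/4)*1849 = 1849/4 ≈ 462.25)
Z + T = 1849/4 + 47/44 = 10193/22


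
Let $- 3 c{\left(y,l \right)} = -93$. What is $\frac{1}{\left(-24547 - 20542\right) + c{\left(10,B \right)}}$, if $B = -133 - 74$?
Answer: $- \frac{1}{45058} \approx -2.2194 \cdot 10^{-5}$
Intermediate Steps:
$B = -207$ ($B = -133 - 74 = -207$)
$c{\left(y,l \right)} = 31$ ($c{\left(y,l \right)} = \left(- \frac{1}{3}\right) \left(-93\right) = 31$)
$\frac{1}{\left(-24547 - 20542\right) + c{\left(10,B \right)}} = \frac{1}{\left(-24547 - 20542\right) + 31} = \frac{1}{-45089 + 31} = \frac{1}{-45058} = - \frac{1}{45058}$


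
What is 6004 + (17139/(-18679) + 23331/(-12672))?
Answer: 43045319515/7172736 ≈ 6001.2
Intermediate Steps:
6004 + (17139/(-18679) + 23331/(-12672)) = 6004 + (17139*(-1/18679) + 23331*(-1/12672)) = 6004 + (-17139/18679 - 707/384) = 6004 - 19787429/7172736 = 43045319515/7172736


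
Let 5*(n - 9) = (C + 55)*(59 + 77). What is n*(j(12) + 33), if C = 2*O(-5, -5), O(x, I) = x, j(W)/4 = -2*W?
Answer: -77679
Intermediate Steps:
j(W) = -8*W (j(W) = 4*(-2*W) = -8*W)
C = -10 (C = 2*(-5) = -10)
n = 1233 (n = 9 + ((-10 + 55)*(59 + 77))/5 = 9 + (45*136)/5 = 9 + (⅕)*6120 = 9 + 1224 = 1233)
n*(j(12) + 33) = 1233*(-8*12 + 33) = 1233*(-96 + 33) = 1233*(-63) = -77679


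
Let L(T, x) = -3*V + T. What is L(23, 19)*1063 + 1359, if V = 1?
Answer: 22619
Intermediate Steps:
L(T, x) = -3 + T (L(T, x) = -3*1 + T = -3 + T)
L(23, 19)*1063 + 1359 = (-3 + 23)*1063 + 1359 = 20*1063 + 1359 = 21260 + 1359 = 22619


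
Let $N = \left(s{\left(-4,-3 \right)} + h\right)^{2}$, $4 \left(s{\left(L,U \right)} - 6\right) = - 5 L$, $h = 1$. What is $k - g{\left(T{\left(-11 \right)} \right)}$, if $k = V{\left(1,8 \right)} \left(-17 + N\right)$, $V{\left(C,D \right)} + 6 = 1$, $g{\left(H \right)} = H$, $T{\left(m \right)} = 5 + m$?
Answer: $-629$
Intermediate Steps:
$s{\left(L,U \right)} = 6 - \frac{5 L}{4}$ ($s{\left(L,U \right)} = 6 + \frac{\left(-5\right) L}{4} = 6 - \frac{5 L}{4}$)
$V{\left(C,D \right)} = -5$ ($V{\left(C,D \right)} = -6 + 1 = -5$)
$N = 144$ ($N = \left(\left(6 - -5\right) + 1\right)^{2} = \left(\left(6 + 5\right) + 1\right)^{2} = \left(11 + 1\right)^{2} = 12^{2} = 144$)
$k = -635$ ($k = - 5 \left(-17 + 144\right) = \left(-5\right) 127 = -635$)
$k - g{\left(T{\left(-11 \right)} \right)} = -635 - \left(5 - 11\right) = -635 - -6 = -635 + 6 = -629$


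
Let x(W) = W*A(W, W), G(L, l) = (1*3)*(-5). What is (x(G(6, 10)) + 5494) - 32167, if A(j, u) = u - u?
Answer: -26673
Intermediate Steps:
A(j, u) = 0
G(L, l) = -15 (G(L, l) = 3*(-5) = -15)
x(W) = 0 (x(W) = W*0 = 0)
(x(G(6, 10)) + 5494) - 32167 = (0 + 5494) - 32167 = 5494 - 32167 = -26673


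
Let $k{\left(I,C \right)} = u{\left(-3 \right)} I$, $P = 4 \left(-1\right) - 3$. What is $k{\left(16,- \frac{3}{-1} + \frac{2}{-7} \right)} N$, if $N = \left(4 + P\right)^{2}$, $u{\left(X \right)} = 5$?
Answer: $720$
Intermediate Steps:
$P = -7$ ($P = -4 - 3 = -7$)
$k{\left(I,C \right)} = 5 I$
$N = 9$ ($N = \left(4 - 7\right)^{2} = \left(-3\right)^{2} = 9$)
$k{\left(16,- \frac{3}{-1} + \frac{2}{-7} \right)} N = 5 \cdot 16 \cdot 9 = 80 \cdot 9 = 720$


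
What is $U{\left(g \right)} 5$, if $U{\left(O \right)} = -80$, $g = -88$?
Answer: $-400$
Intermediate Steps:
$U{\left(g \right)} 5 = \left(-80\right) 5 = -400$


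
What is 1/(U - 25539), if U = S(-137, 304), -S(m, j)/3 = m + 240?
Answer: -1/25848 ≈ -3.8688e-5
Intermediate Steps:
S(m, j) = -720 - 3*m (S(m, j) = -3*(m + 240) = -3*(240 + m) = -720 - 3*m)
U = -309 (U = -720 - 3*(-137) = -720 + 411 = -309)
1/(U - 25539) = 1/(-309 - 25539) = 1/(-25848) = -1/25848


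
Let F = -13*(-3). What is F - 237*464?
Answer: -109929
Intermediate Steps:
F = 39
F - 237*464 = 39 - 237*464 = 39 - 109968 = -109929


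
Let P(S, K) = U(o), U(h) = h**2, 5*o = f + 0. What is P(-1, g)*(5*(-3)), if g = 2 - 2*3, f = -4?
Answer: -48/5 ≈ -9.6000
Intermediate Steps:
g = -4 (g = 2 - 6 = -4)
o = -4/5 (o = (-4 + 0)/5 = (1/5)*(-4) = -4/5 ≈ -0.80000)
P(S, K) = 16/25 (P(S, K) = (-4/5)**2 = 16/25)
P(-1, g)*(5*(-3)) = 16*(5*(-3))/25 = (16/25)*(-15) = -48/5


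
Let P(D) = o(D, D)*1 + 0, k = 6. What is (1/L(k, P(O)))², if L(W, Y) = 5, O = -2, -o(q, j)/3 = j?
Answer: 1/25 ≈ 0.040000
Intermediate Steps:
o(q, j) = -3*j
P(D) = -3*D (P(D) = -3*D*1 + 0 = -3*D + 0 = -3*D)
(1/L(k, P(O)))² = (1/5)² = (⅕)² = 1/25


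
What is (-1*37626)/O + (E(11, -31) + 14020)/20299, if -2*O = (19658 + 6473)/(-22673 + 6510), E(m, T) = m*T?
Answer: -3527039599825/75776167 ≈ -46546.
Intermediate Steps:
E(m, T) = T*m
O = 3733/4618 (O = -(19658 + 6473)/(2*(-22673 + 6510)) = -26131/(2*(-16163)) = -26131*(-1)/(2*16163) = -1/2*(-3733/2309) = 3733/4618 ≈ 0.80836)
(-1*37626)/O + (E(11, -31) + 14020)/20299 = (-1*37626)/(3733/4618) + (-31*11 + 14020)/20299 = -37626*4618/3733 + (-341 + 14020)*(1/20299) = -173756868/3733 + 13679*(1/20299) = -173756868/3733 + 13679/20299 = -3527039599825/75776167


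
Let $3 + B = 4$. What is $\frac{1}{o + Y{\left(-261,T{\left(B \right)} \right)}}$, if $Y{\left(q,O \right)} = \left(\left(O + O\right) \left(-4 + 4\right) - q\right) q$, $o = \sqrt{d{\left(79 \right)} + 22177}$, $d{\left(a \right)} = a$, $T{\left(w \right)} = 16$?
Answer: $- \frac{68121}{4640448385} - \frac{4 \sqrt{1391}}{4640448385} \approx -1.4712 \cdot 10^{-5}$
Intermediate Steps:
$B = 1$ ($B = -3 + 4 = 1$)
$o = 4 \sqrt{1391}$ ($o = \sqrt{79 + 22177} = \sqrt{22256} = 4 \sqrt{1391} \approx 149.18$)
$Y{\left(q,O \right)} = - q^{2}$ ($Y{\left(q,O \right)} = \left(2 O 0 - q\right) q = \left(0 - q\right) q = - q q = - q^{2}$)
$\frac{1}{o + Y{\left(-261,T{\left(B \right)} \right)}} = \frac{1}{4 \sqrt{1391} - \left(-261\right)^{2}} = \frac{1}{4 \sqrt{1391} - 68121} = \frac{1}{-68121 + 4 \sqrt{1391}}$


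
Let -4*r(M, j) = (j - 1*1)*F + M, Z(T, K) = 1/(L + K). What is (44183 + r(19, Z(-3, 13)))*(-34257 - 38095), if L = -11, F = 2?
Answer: -3196402832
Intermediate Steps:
Z(T, K) = 1/(-11 + K)
r(M, j) = ½ - j/2 - M/4 (r(M, j) = -((j - 1*1)*2 + M)/4 = -((j - 1)*2 + M)/4 = -((-1 + j)*2 + M)/4 = -((-2 + 2*j) + M)/4 = -(-2 + M + 2*j)/4 = ½ - j/2 - M/4)
(44183 + r(19, Z(-3, 13)))*(-34257 - 38095) = (44183 + (½ - 1/(2*(-11 + 13)) - ¼*19))*(-34257 - 38095) = (44183 + (½ - ½/2 - 19/4))*(-72352) = (44183 + (½ - ½*½ - 19/4))*(-72352) = (44183 + (½ - ¼ - 19/4))*(-72352) = (44183 - 9/2)*(-72352) = (88357/2)*(-72352) = -3196402832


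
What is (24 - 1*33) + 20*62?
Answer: 1231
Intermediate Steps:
(24 - 1*33) + 20*62 = (24 - 33) + 1240 = -9 + 1240 = 1231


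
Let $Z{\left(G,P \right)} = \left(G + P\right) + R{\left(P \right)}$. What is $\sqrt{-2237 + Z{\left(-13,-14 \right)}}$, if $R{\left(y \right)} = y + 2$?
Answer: $2 i \sqrt{569} \approx 47.707 i$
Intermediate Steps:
$R{\left(y \right)} = 2 + y$
$Z{\left(G,P \right)} = 2 + G + 2 P$ ($Z{\left(G,P \right)} = \left(G + P\right) + \left(2 + P\right) = 2 + G + 2 P$)
$\sqrt{-2237 + Z{\left(-13,-14 \right)}} = \sqrt{-2237 + \left(2 - 13 + 2 \left(-14\right)\right)} = \sqrt{-2237 - 39} = \sqrt{-2276} = 2 i \sqrt{569}$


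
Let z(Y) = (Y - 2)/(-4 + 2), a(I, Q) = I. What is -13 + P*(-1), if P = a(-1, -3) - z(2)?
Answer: -12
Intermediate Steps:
z(Y) = 1 - Y/2 (z(Y) = (-2 + Y)/(-2) = (-2 + Y)*(-1/2) = 1 - Y/2)
P = -1 (P = -1 - (1 - 1/2*2) = -1 - (1 - 1) = -1 - 1*0 = -1 + 0 = -1)
-13 + P*(-1) = -13 - 1*(-1) = -13 + 1 = -12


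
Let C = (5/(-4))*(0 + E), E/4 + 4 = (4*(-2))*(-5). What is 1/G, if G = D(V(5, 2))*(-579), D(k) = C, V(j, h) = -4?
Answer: 1/104220 ≈ 9.5951e-6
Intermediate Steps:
E = 144 (E = -16 + 4*((4*(-2))*(-5)) = -16 + 4*(-8*(-5)) = -16 + 4*40 = -16 + 160 = 144)
C = -180 (C = (5/(-4))*(0 + 144) = (5*(-¼))*144 = -5/4*144 = -180)
D(k) = -180
G = 104220 (G = -180*(-579) = 104220)
1/G = 1/104220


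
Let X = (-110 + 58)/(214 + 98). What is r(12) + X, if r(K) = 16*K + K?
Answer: 1223/6 ≈ 203.83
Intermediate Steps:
X = -⅙ (X = -52/312 = -52*1/312 = -⅙ ≈ -0.16667)
r(K) = 17*K
r(12) + X = 17*12 - ⅙ = 204 - ⅙ = 1223/6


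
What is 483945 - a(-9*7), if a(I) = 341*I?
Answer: 505428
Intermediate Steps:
483945 - a(-9*7) = 483945 - 341*(-9*7) = 483945 - 341*(-63) = 483945 - 1*(-21483) = 483945 + 21483 = 505428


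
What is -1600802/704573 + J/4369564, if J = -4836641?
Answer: -10402573449621/3078676816172 ≈ -3.3789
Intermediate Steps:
-1600802/704573 + J/4369564 = -1600802/704573 - 4836641/4369564 = -10402573449621/3078676816172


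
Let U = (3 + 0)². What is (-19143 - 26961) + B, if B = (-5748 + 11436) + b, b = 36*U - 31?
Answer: -40123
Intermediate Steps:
U = 9 (U = 3² = 9)
b = 293 (b = 36*9 - 31 = 324 - 31 = 293)
B = 5981 (B = (-5748 + 11436) + 293 = 5688 + 293 = 5981)
(-19143 - 26961) + B = (-19143 - 26961) + 5981 = -46104 + 5981 = -40123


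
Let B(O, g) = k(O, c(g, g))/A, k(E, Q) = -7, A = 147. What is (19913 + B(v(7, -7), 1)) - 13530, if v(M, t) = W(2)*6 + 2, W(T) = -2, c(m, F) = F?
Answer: 134042/21 ≈ 6383.0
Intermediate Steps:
v(M, t) = -10 (v(M, t) = -2*6 + 2 = -12 + 2 = -10)
B(O, g) = -1/21 (B(O, g) = -7/147 = -7*1/147 = -1/21)
(19913 + B(v(7, -7), 1)) - 13530 = (19913 - 1/21) - 13530 = 418172/21 - 13530 = 134042/21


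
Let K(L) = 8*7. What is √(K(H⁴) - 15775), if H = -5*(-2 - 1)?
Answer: I*√15719 ≈ 125.38*I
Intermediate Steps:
H = 15 (H = -5*(-3) = 15)
K(L) = 56
√(K(H⁴) - 15775) = √(56 - 15775) = √(-15719) = I*√15719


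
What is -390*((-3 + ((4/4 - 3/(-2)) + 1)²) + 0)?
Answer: -7215/2 ≈ -3607.5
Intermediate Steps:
-390*((-3 + ((4/4 - 3/(-2)) + 1)²) + 0) = -390*((-3 + ((4*(¼) - 3*(-½)) + 1)²) + 0) = -390*((-3 + ((1 + 3/2) + 1)²) + 0) = -390*((-3 + (5/2 + 1)²) + 0) = -390*((-3 + (7/2)²) + 0) = -390*((-3 + 49/4) + 0) = -390*(37/4 + 0) = -390*37/4 = -7215/2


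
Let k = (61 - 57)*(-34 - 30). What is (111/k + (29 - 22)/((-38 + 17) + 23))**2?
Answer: 616225/65536 ≈ 9.4028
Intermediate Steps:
k = -256 (k = 4*(-64) = -256)
(111/k + (29 - 22)/((-38 + 17) + 23))**2 = (111/(-256) + (29 - 22)/((-38 + 17) + 23))**2 = (111*(-1/256) + 7/(-21 + 23))**2 = (-111/256 + 7/2)**2 = (785/256)**2 = 616225/65536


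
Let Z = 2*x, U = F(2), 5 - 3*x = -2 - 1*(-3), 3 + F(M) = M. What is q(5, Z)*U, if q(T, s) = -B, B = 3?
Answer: 3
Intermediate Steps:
F(M) = -3 + M
x = 4/3 (x = 5/3 - (-2 - 1*(-3))/3 = 5/3 - (-2 + 3)/3 = 5/3 - 1/3*1 = 5/3 - 1/3 = 4/3 ≈ 1.3333)
U = -1 (U = -3 + 2 = -1)
Z = 8/3 (Z = 2*(4/3) = 8/3 ≈ 2.6667)
q(T, s) = -3 (q(T, s) = -1*3 = -3)
q(5, Z)*U = -3*(-1) = 3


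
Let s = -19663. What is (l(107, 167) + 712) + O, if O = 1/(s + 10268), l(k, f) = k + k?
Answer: 8699769/9395 ≈ 926.00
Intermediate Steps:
l(k, f) = 2*k
O = -1/9395 (O = 1/(-19663 + 10268) = 1/(-9395) = -1/9395 ≈ -0.00010644)
(l(107, 167) + 712) + O = (2*107 + 712) - 1/9395 = (214 + 712) - 1/9395 = 926 - 1/9395 = 8699769/9395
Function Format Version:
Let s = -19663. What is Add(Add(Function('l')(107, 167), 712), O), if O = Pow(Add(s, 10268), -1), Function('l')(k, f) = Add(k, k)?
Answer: Rational(8699769, 9395) ≈ 926.00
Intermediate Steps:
Function('l')(k, f) = Mul(2, k)
O = Rational(-1, 9395) (O = Pow(Add(-19663, 10268), -1) = Pow(-9395, -1) = Rational(-1, 9395) ≈ -0.00010644)
Add(Add(Function('l')(107, 167), 712), O) = Add(Add(Mul(2, 107), 712), Rational(-1, 9395)) = Add(Add(214, 712), Rational(-1, 9395)) = Add(926, Rational(-1, 9395)) = Rational(8699769, 9395)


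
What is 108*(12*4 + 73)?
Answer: 13068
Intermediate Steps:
108*(12*4 + 73) = 108*(48 + 73) = 108*121 = 13068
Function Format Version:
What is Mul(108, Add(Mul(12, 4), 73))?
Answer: 13068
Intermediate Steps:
Mul(108, Add(Mul(12, 4), 73)) = Mul(108, Add(48, 73)) = Mul(108, 121) = 13068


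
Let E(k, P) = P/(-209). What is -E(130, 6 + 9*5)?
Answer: 51/209 ≈ 0.24402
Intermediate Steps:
E(k, P) = -P/209 (E(k, P) = P*(-1/209) = -P/209)
-E(130, 6 + 9*5) = -(-1)*(6 + 9*5)/209 = -(-1)*(6 + 45)/209 = -(-1)*51/209 = -1*(-51/209) = 51/209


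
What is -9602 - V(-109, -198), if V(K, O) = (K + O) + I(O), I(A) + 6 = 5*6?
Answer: -9319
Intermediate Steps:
I(A) = 24 (I(A) = -6 + 5*6 = -6 + 30 = 24)
V(K, O) = 24 + K + O (V(K, O) = (K + O) + 24 = 24 + K + O)
-9602 - V(-109, -198) = -9602 - (24 - 109 - 198) = -9602 - 1*(-283) = -9602 + 283 = -9319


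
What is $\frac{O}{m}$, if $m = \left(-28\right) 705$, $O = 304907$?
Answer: $- \frac{304907}{19740} \approx -15.446$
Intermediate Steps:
$m = -19740$
$\frac{O}{m} = \frac{304907}{-19740} = 304907 \left(- \frac{1}{19740}\right) = - \frac{304907}{19740}$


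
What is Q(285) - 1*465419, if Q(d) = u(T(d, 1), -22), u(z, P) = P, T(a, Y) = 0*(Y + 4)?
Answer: -465441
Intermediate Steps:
T(a, Y) = 0 (T(a, Y) = 0*(4 + Y) = 0)
Q(d) = -22
Q(285) - 1*465419 = -22 - 1*465419 = -22 - 465419 = -465441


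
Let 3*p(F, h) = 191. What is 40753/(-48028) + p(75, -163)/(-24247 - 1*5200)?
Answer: -3609334121/4242841548 ≈ -0.85069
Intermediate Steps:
p(F, h) = 191/3 (p(F, h) = (⅓)*191 = 191/3)
40753/(-48028) + p(75, -163)/(-24247 - 1*5200) = 40753/(-48028) + 191/(3*(-24247 - 1*5200)) = 40753*(-1/48028) + 191/(3*(-24247 - 5200)) = -40753/48028 + (191/3)/(-29447) = -40753/48028 + (191/3)*(-1/29447) = -40753/48028 - 191/88341 = -3609334121/4242841548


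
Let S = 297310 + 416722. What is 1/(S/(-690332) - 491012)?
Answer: -172583/84740502504 ≈ -2.0366e-6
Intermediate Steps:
S = 714032
1/(S/(-690332) - 491012) = 1/(714032/(-690332) - 491012) = 1/(714032*(-1/690332) - 491012) = 1/(-178508/172583 - 491012) = 1/(-84740502504/172583) = -172583/84740502504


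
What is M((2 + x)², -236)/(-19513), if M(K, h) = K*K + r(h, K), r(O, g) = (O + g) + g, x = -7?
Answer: -439/19513 ≈ -0.022498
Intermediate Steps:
r(O, g) = O + 2*g
M(K, h) = h + K² + 2*K (M(K, h) = K*K + (h + 2*K) = K² + (h + 2*K) = h + K² + 2*K)
M((2 + x)², -236)/(-19513) = (-236 + ((2 - 7)²)² + 2*(2 - 7)²)/(-19513) = (-236 + ((-5)²)² + 2*(-5)²)*(-1/19513) = (-236 + 25² + 2*25)*(-1/19513) = (-236 + 625 + 50)*(-1/19513) = 439*(-1/19513) = -439/19513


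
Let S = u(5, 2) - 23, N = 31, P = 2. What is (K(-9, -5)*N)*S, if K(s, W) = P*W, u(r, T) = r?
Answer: 5580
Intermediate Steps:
K(s, W) = 2*W
S = -18 (S = 5 - 23 = -18)
(K(-9, -5)*N)*S = ((2*(-5))*31)*(-18) = -10*31*(-18) = -310*(-18) = 5580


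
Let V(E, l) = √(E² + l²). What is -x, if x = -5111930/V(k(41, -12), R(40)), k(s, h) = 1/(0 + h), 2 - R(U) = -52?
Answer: 12268632*√419905/83981 ≈ 94665.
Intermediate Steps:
R(U) = 54 (R(U) = 2 - 1*(-52) = 2 + 52 = 54)
k(s, h) = 1/h
x = -12268632*√419905/83981 (x = -5111930/√((1/(-12))² + 54²) = -5111930/√((-1/12)² + 2916) = -5111930/√(1/144 + 2916) = -5111930*12*√419905/419905 = -12268632*√419905/83981 ≈ -94665.)
-x = -(-12268632)*√419905/83981 = 12268632*√419905/83981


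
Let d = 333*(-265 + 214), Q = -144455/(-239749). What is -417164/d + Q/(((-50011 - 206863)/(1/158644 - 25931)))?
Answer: 240343603790161438283/9760365758312936856 ≈ 24.624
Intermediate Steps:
Q = 144455/239749 (Q = -144455*(-1/239749) = 144455/239749 ≈ 0.60253)
d = -16983 (d = 333*(-51) = -16983)
-417164/d + Q/(((-50011 - 206863)/(1/158644 - 25931))) = -417164/(-16983) + 144455/(239749*(((-50011 - 206863)/(1/158644 - 25931)))) = -417164*(-1/16983) + 144455/(239749*((-256874/(1/158644 - 25931)))) = 417164/16983 + 144455/(239749*((-256874/(-4113797563/158644)))) = 417164/16983 + 144455/(239749*((-256874*(-158644/4113797563)))) = 417164/16983 + 144455/(239749*(40751518856/4113797563)) = 417164/16983 + (144455/239749)*(4113797563/40751518856) = 417164/16983 + 594258626963165/9770135894207144 = 240343603790161438283/9760365758312936856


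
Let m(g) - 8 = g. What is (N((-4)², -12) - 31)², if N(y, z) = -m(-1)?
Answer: 1444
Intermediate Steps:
m(g) = 8 + g
N(y, z) = -7 (N(y, z) = -(8 - 1) = -1*7 = -7)
(N((-4)², -12) - 31)² = (-7 - 31)² = (-38)² = 1444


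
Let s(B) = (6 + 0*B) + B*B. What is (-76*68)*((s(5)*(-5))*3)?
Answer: 2403120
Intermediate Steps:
s(B) = 6 + B² (s(B) = (6 + 0) + B² = 6 + B²)
(-76*68)*((s(5)*(-5))*3) = (-76*68)*(((6 + 5²)*(-5))*3) = -5168*(6 + 25)*(-5)*3 = -5168*31*(-5)*3 = -(-801040)*3 = -5168*(-465) = 2403120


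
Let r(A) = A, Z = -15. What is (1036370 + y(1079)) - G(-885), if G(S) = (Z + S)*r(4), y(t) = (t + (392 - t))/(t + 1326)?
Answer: 2501128242/2405 ≈ 1.0400e+6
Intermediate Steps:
y(t) = 392/(1326 + t)
G(S) = -60 + 4*S (G(S) = (-15 + S)*4 = -60 + 4*S)
(1036370 + y(1079)) - G(-885) = (1036370 + 392/(1326 + 1079)) - (-60 + 4*(-885)) = (1036370 + 392/2405) - (-60 - 3540) = (1036370 + 392*(1/2405)) - 1*(-3600) = (1036370 + 392/2405) + 3600 = 2492470242/2405 + 3600 = 2501128242/2405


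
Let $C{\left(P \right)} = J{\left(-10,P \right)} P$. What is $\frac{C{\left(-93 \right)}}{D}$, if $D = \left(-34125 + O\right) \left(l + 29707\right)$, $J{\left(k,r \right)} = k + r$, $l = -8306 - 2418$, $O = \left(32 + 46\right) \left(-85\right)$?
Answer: $- \frac{3193}{257884055} \approx -1.2382 \cdot 10^{-5}$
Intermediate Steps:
$O = -6630$ ($O = 78 \left(-85\right) = -6630$)
$l = -10724$ ($l = -8306 - 2418 = -10724$)
$C{\left(P \right)} = P \left(-10 + P\right)$ ($C{\left(P \right)} = \left(-10 + P\right) P = P \left(-10 + P\right)$)
$D = -773652165$ ($D = \left(-34125 - 6630\right) \left(-10724 + 29707\right) = \left(-40755\right) 18983 = -773652165$)
$\frac{C{\left(-93 \right)}}{D} = \frac{\left(-93\right) \left(-10 - 93\right)}{-773652165} = \left(-93\right) \left(-103\right) \left(- \frac{1}{773652165}\right) = 9579 \left(- \frac{1}{773652165}\right) = - \frac{3193}{257884055}$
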